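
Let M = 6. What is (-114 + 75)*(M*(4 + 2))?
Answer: -1404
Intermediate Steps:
(-114 + 75)*(M*(4 + 2)) = (-114 + 75)*(6*(4 + 2)) = -234*6 = -39*36 = -1404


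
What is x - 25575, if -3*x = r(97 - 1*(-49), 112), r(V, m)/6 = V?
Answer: -25867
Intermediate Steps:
r(V, m) = 6*V
x = -292 (x = -2*(97 - 1*(-49)) = -2*(97 + 49) = -2*146 = -⅓*876 = -292)
x - 25575 = -292 - 25575 = -25867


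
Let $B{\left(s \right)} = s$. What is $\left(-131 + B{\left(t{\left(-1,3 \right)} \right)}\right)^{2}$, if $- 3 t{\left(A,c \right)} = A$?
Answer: $\frac{153664}{9} \approx 17074.0$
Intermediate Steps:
$t{\left(A,c \right)} = - \frac{A}{3}$
$\left(-131 + B{\left(t{\left(-1,3 \right)} \right)}\right)^{2} = \left(-131 - - \frac{1}{3}\right)^{2} = \left(-131 + \frac{1}{3}\right)^{2} = \left(- \frac{392}{3}\right)^{2} = \frac{153664}{9}$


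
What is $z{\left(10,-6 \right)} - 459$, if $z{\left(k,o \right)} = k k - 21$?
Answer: $-380$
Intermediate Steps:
$z{\left(k,o \right)} = -21 + k^{2}$ ($z{\left(k,o \right)} = k^{2} - 21 = -21 + k^{2}$)
$z{\left(10,-6 \right)} - 459 = \left(-21 + 10^{2}\right) - 459 = \left(-21 + 100\right) - 459 = 79 - 459 = -380$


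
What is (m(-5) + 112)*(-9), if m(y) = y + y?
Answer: -918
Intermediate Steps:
m(y) = 2*y
(m(-5) + 112)*(-9) = (2*(-5) + 112)*(-9) = (-10 + 112)*(-9) = 102*(-9) = -918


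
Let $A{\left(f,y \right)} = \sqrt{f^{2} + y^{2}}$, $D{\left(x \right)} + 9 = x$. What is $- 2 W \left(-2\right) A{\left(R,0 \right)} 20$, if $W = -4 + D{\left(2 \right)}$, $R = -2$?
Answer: $-1760$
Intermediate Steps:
$D{\left(x \right)} = -9 + x$
$W = -11$ ($W = -4 + \left(-9 + 2\right) = -4 - 7 = -11$)
$- 2 W \left(-2\right) A{\left(R,0 \right)} 20 = \left(-2\right) \left(-11\right) \left(-2\right) \sqrt{\left(-2\right)^{2} + 0^{2}} \cdot 20 = 22 \left(-2\right) \sqrt{4 + 0} \cdot 20 = - 44 \sqrt{4} \cdot 20 = \left(-44\right) 2 \cdot 20 = \left(-88\right) 20 = -1760$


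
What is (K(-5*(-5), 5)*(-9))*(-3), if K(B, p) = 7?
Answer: 189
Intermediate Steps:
(K(-5*(-5), 5)*(-9))*(-3) = (7*(-9))*(-3) = -63*(-3) = 189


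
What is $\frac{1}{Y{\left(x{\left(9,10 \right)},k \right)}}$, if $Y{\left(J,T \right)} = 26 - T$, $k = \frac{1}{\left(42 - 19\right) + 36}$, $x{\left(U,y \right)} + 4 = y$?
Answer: $\frac{59}{1533} \approx 0.038487$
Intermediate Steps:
$x{\left(U,y \right)} = -4 + y$
$k = \frac{1}{59}$ ($k = \frac{1}{\left(42 - 19\right) + 36} = \frac{1}{23 + 36} = \frac{1}{59} \approx 0.016949$)
$\frac{1}{Y{\left(x{\left(9,10 \right)},k \right)}} = \frac{1}{26 - \frac{1}{59}} = \frac{1}{\frac{1533}{59}} = \frac{59}{1533}$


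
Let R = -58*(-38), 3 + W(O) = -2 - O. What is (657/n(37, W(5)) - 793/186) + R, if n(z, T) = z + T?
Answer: 413677/186 ≈ 2224.1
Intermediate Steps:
W(O) = -5 - O (W(O) = -3 + (-2 - O) = -5 - O)
n(z, T) = T + z
R = 2204
(657/n(37, W(5)) - 793/186) + R = (657/((-5 - 1*5) + 37) - 793/186) + 2204 = (657/((-5 - 5) + 37) - 793*1/186) + 2204 = (657/(-10 + 37) - 793/186) + 2204 = (657/27 - 793/186) + 2204 = (657*(1/27) - 793/186) + 2204 = (73/3 - 793/186) + 2204 = 3733/186 + 2204 = 413677/186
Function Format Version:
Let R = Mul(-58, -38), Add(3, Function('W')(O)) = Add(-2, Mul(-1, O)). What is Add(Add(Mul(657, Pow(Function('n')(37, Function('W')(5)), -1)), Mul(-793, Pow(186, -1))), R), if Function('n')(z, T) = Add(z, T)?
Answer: Rational(413677, 186) ≈ 2224.1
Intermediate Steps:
Function('W')(O) = Add(-5, Mul(-1, O)) (Function('W')(O) = Add(-3, Add(-2, Mul(-1, O))) = Add(-5, Mul(-1, O)))
Function('n')(z, T) = Add(T, z)
R = 2204
Add(Add(Mul(657, Pow(Function('n')(37, Function('W')(5)), -1)), Mul(-793, Pow(186, -1))), R) = Add(Add(Mul(657, Pow(Add(Add(-5, Mul(-1, 5)), 37), -1)), Mul(-793, Pow(186, -1))), 2204) = Add(Add(Mul(657, Pow(Add(Add(-5, -5), 37), -1)), Mul(-793, Rational(1, 186))), 2204) = Add(Add(Mul(657, Pow(Add(-10, 37), -1)), Rational(-793, 186)), 2204) = Add(Add(Mul(657, Pow(27, -1)), Rational(-793, 186)), 2204) = Add(Add(Mul(657, Rational(1, 27)), Rational(-793, 186)), 2204) = Add(Add(Rational(73, 3), Rational(-793, 186)), 2204) = Add(Rational(3733, 186), 2204) = Rational(413677, 186)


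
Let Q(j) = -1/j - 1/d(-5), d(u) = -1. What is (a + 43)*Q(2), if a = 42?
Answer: 85/2 ≈ 42.500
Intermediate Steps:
Q(j) = 1 - 1/j (Q(j) = -1/j - 1/(-1) = -1/j - 1*(-1) = -1/j + 1 = 1 - 1/j)
(a + 43)*Q(2) = (42 + 43)*((-1 + 2)/2) = 85*((½)*1) = 85*(½) = 85/2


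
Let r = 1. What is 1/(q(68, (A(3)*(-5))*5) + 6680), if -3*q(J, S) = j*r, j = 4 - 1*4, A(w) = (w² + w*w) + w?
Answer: 1/6680 ≈ 0.00014970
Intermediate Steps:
A(w) = w + 2*w² (A(w) = (w² + w²) + w = 2*w² + w = w + 2*w²)
j = 0 (j = 4 - 4 = 0)
q(J, S) = 0 (q(J, S) = -0 = -⅓*0 = 0)
1/(q(68, (A(3)*(-5))*5) + 6680) = 1/(0 + 6680) = 1/6680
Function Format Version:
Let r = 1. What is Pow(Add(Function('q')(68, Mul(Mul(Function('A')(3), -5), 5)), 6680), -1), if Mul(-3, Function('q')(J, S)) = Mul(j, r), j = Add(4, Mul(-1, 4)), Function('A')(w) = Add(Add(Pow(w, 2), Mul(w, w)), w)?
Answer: Rational(1, 6680) ≈ 0.00014970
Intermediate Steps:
Function('A')(w) = Add(w, Mul(2, Pow(w, 2))) (Function('A')(w) = Add(Add(Pow(w, 2), Pow(w, 2)), w) = Add(Mul(2, Pow(w, 2)), w) = Add(w, Mul(2, Pow(w, 2))))
j = 0 (j = Add(4, -4) = 0)
Function('q')(J, S) = 0 (Function('q')(J, S) = Mul(Rational(-1, 3), Mul(0, 1)) = Mul(Rational(-1, 3), 0) = 0)
Pow(Add(Function('q')(68, Mul(Mul(Function('A')(3), -5), 5)), 6680), -1) = Pow(Add(0, 6680), -1) = Pow(6680, -1) = Rational(1, 6680)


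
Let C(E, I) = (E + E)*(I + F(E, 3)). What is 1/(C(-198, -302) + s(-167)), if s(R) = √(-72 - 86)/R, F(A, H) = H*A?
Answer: 4947731712/1755534375125071 + 167*I*√158/3511068750250142 ≈ 2.8184e-6 + 5.9787e-13*I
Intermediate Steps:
F(A, H) = A*H
C(E, I) = 2*E*(I + 3*E) (C(E, I) = (E + E)*(I + E*3) = (2*E)*(I + 3*E) = 2*E*(I + 3*E))
s(R) = I*√158/R (s(R) = √(-158)/R = (I*√158)/R = I*√158/R)
1/(C(-198, -302) + s(-167)) = 1/(2*(-198)*(-302 + 3*(-198)) + I*√158/(-167)) = 1/(2*(-198)*(-302 - 594) + I*√158*(-1/167)) = 1/(2*(-198)*(-896) - I*√158/167) = 1/(354816 - I*√158/167)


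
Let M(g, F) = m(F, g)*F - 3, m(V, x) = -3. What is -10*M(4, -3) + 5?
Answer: -55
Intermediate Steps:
M(g, F) = -3 - 3*F (M(g, F) = -3*F - 3 = -3 - 3*F)
-10*M(4, -3) + 5 = -10*(-3 - 3*(-3)) + 5 = -10*(-3 + 9) + 5 = -10*6 + 5 = -60 + 5 = -55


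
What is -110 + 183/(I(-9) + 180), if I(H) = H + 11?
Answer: -19837/182 ≈ -108.99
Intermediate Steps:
I(H) = 11 + H
-110 + 183/(I(-9) + 180) = -110 + 183/((11 - 9) + 180) = -110 + 183/(2 + 180) = -110 + 183/182 = -19837/182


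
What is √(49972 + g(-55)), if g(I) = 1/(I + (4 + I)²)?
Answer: √323924303298/2546 ≈ 223.54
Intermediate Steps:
√(49972 + g(-55)) = √(49972 + 1/(-55 + (4 - 55)²)) = √(49972 + 1/(-55 + (-51)²)) = √(49972 + 1/(-55 + 2601)) = √(49972 + 1/2546) = √(127228713/2546) = √323924303298/2546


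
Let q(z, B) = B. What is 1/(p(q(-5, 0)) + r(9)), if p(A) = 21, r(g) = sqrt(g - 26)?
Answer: 21/458 - I*sqrt(17)/458 ≈ 0.045852 - 0.0090024*I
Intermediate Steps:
r(g) = sqrt(-26 + g)
1/(p(q(-5, 0)) + r(9)) = 1/(21 + sqrt(-26 + 9)) = 1/(21 + sqrt(-17)) = 1/(21 + I*sqrt(17))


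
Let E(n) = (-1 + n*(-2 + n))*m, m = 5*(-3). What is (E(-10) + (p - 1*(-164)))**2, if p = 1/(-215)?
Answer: 121463402256/46225 ≈ 2.6277e+6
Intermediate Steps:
m = -15
p = -1/215 ≈ -0.0046512
E(n) = 15 - 15*n*(-2 + n) (E(n) = (-1 + n*(-2 + n))*(-15) = 15 - 15*n*(-2 + n))
(E(-10) + (p - 1*(-164)))**2 = ((15 - 15*(-10)**2 + 30*(-10)) + (-1/215 - 1*(-164)))**2 = ((15 - 15*100 - 300) + (-1/215 + 164))**2 = ((15 - 1500 - 300) + 35259/215)**2 = (-1785 + 35259/215)**2 = (-348516/215)**2 = 121463402256/46225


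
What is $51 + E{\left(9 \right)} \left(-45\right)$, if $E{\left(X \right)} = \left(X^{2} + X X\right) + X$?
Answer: $-7644$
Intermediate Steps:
$E{\left(X \right)} = X + 2 X^{2}$ ($E{\left(X \right)} = \left(X^{2} + X^{2}\right) + X = 2 X^{2} + X = X + 2 X^{2}$)
$51 + E{\left(9 \right)} \left(-45\right) = 51 + 9 \left(1 + 2 \cdot 9\right) \left(-45\right) = 51 + 9 \left(1 + 18\right) \left(-45\right) = 51 + 9 \cdot 19 \left(-45\right) = 51 + 171 \left(-45\right) = 51 - 7695 = -7644$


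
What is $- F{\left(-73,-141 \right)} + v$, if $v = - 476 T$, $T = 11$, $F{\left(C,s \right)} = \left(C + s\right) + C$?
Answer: $-4949$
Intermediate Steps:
$F{\left(C,s \right)} = s + 2 C$
$v = -5236$ ($v = \left(-476\right) 11 = -5236$)
$- F{\left(-73,-141 \right)} + v = - (-141 + 2 \left(-73\right)) - 5236 = - (-141 - 146) - 5236 = \left(-1\right) \left(-287\right) - 5236 = 287 - 5236 = -4949$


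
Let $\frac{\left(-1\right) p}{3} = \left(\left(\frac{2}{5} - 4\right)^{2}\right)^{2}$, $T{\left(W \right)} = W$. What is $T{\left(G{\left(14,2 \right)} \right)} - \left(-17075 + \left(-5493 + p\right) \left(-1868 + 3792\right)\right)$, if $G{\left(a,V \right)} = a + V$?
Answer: $\frac{7221935847}{625} \approx 1.1555 \cdot 10^{7}$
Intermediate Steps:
$G{\left(a,V \right)} = V + a$
$p = - \frac{314928}{625}$ ($p = - 3 \left(\left(\frac{2}{5} - 4\right)^{2}\right)^{2} = - 3 \left(\left(- \frac{18}{5}\right)^{2}\right)^{2} = - 3 \left(\frac{324}{25}\right)^{2} = \left(-3\right) \frac{104976}{625} = - \frac{314928}{625} \approx -503.88$)
$T{\left(G{\left(14,2 \right)} \right)} - \left(-17075 + \left(-5493 + p\right) \left(-1868 + 3792\right)\right) = \left(2 + 14\right) - \left(-17075 + \left(-5493 - \frac{314928}{625}\right) \left(-1868 + 3792\right)\right) = 16 - \left(-17075 - \frac{7211253972}{625}\right) = 16 - - \frac{7221925847}{625} = 16 + \frac{7221925847}{625} = \frac{7221935847}{625}$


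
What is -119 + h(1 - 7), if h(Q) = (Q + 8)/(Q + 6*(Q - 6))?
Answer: -4642/39 ≈ -119.03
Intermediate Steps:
h(Q) = (8 + Q)/(-36 + 7*Q) (h(Q) = (8 + Q)/(Q + 6*(-6 + Q)) = (8 + Q)/(Q + (-36 + 6*Q)) = (8 + Q)/(-36 + 7*Q))
-119 + h(1 - 7) = -119 + (8 + (1 - 7))/(-36 + 7*(1 - 7)) = -119 + (8 - 6)/(-36 + 7*(-6)) = -119 + 2/(-36 - 42) = -119 + 2/(-78) = -119 - 1/78*2 = -119 - 1/39 = -4642/39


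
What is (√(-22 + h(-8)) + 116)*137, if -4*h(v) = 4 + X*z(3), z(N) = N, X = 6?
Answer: 15892 + 137*I*√110/2 ≈ 15892.0 + 718.43*I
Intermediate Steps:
h(v) = -11/2 (h(v) = -(4 + 6*3)/4 = -(4 + 18)/4 = -¼*22 = -11/2)
(√(-22 + h(-8)) + 116)*137 = (√(-22 - 11/2) + 116)*137 = (√(-55/2) + 116)*137 = (I*√110/2 + 116)*137 = (116 + I*√110/2)*137 = 15892 + 137*I*√110/2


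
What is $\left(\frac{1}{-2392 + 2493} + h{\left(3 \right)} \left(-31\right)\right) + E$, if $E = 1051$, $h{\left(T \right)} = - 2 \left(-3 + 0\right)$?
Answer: $\frac{87366}{101} \approx 865.01$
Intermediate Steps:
$h{\left(T \right)} = 6$ ($h{\left(T \right)} = \left(-2\right) \left(-3\right) = 6$)
$\left(\frac{1}{-2392 + 2493} + h{\left(3 \right)} \left(-31\right)\right) + E = \left(\frac{1}{-2392 + 2493} + 6 \left(-31\right)\right) + 1051 = \left(\frac{1}{101} - 186\right) + 1051 = - \frac{18785}{101} + 1051 = \frac{87366}{101}$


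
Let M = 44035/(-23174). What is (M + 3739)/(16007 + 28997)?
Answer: 86603551/1042922696 ≈ 0.083039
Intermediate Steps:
M = -44035/23174 (M = 44035*(-1/23174) = -44035/23174 ≈ -1.9002)
(M + 3739)/(16007 + 28997) = (-44035/23174 + 3739)/(16007 + 28997) = (86603551/23174)/45004 = (86603551/23174)*(1/45004) = 86603551/1042922696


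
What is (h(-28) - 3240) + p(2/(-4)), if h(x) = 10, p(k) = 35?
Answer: -3195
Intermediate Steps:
(h(-28) - 3240) + p(2/(-4)) = (10 - 3240) + 35 = -3230 + 35 = -3195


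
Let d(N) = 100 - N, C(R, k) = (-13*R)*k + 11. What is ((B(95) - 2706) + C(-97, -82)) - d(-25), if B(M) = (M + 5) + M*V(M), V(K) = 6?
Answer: -105552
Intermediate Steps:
C(R, k) = 11 - 13*R*k (C(R, k) = -13*R*k + 11 = 11 - 13*R*k)
B(M) = 5 + 7*M (B(M) = (M + 5) + M*6 = (5 + M) + 6*M = 5 + 7*M)
((B(95) - 2706) + C(-97, -82)) - d(-25) = (((5 + 7*95) - 2706) + (11 - 13*(-97)*(-82))) - (100 - 1*(-25)) = (((5 + 665) - 2706) + (11 - 103402)) - (100 + 25) = ((670 - 2706) - 103391) - 1*125 = (-2036 - 103391) - 125 = -105427 - 125 = -105552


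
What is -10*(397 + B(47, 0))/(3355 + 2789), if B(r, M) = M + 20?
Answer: -695/1024 ≈ -0.67871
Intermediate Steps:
B(r, M) = 20 + M
-10*(397 + B(47, 0))/(3355 + 2789) = -10*(397 + (20 + 0))/(3355 + 2789) = -10*(397 + 20)/6144 = -4170/6144 = -10*139/2048 = -695/1024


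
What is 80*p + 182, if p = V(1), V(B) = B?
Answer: 262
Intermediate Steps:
p = 1
80*p + 182 = 80*1 + 182 = 80 + 182 = 262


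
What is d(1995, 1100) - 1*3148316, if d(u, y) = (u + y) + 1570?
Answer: -3143651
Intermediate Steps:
d(u, y) = 1570 + u + y
d(1995, 1100) - 1*3148316 = (1570 + 1995 + 1100) - 1*3148316 = 4665 - 3148316 = -3143651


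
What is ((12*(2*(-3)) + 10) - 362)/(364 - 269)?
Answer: -424/95 ≈ -4.4632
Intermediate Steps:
((12*(2*(-3)) + 10) - 362)/(364 - 269) = ((12*(-6) + 10) - 362)/95 = ((-72 + 10) - 362)*(1/95) = (-62 - 362)*(1/95) = -424*1/95 = -424/95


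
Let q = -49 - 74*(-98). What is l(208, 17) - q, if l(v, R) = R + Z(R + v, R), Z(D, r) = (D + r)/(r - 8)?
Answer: -64432/9 ≈ -7159.1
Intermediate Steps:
Z(D, r) = (D + r)/(-8 + r)
l(v, R) = R + (v + 2*R)/(-8 + R) (l(v, R) = R + ((R + v) + R)/(-8 + R) = R + (v + 2*R)/(-8 + R))
q = 7203 (q = -49 + 7252 = 7203)
l(208, 17) - q = (208 + 17**2 - 6*17)/(-8 + 17) - 1*7203 = (208 + 289 - 102)/9 - 7203 = (1/9)*395 - 7203 = 395/9 - 7203 = -64432/9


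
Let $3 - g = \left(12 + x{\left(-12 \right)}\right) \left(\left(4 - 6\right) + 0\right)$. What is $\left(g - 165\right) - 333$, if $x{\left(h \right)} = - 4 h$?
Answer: $-375$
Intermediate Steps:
$g = 123$ ($g = 3 - \left(12 - -48\right) \left(\left(4 - 6\right) + 0\right) = 3 - \left(12 + 48\right) \left(\left(4 - 6\right) + 0\right) = 3 - 60 \left(-2 + 0\right) = 3 - 60 \left(-2\right) = 3 - -120 = 3 + 120 = 123$)
$\left(g - 165\right) - 333 = \left(123 - 165\right) - 333 = -42 - 333 = -375$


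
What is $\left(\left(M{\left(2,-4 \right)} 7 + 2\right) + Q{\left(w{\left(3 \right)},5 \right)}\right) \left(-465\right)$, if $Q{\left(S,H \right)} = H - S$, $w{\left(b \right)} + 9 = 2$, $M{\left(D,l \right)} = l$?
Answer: $6510$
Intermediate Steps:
$w{\left(b \right)} = -7$ ($w{\left(b \right)} = -9 + 2 = -7$)
$\left(\left(M{\left(2,-4 \right)} 7 + 2\right) + Q{\left(w{\left(3 \right)},5 \right)}\right) \left(-465\right) = \left(\left(\left(-4\right) 7 + 2\right) + \left(5 - -7\right)\right) \left(-465\right) = \left(\left(-28 + 2\right) + \left(5 + 7\right)\right) \left(-465\right) = \left(-26 + 12\right) \left(-465\right) = \left(-14\right) \left(-465\right) = 6510$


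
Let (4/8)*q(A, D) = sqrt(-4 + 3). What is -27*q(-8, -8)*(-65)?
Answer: 3510*I ≈ 3510.0*I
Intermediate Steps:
q(A, D) = 2*I (q(A, D) = 2*sqrt(-4 + 3) = 2*sqrt(-1) = 2*I)
-27*q(-8, -8)*(-65) = -54*I*(-65) = 3510*I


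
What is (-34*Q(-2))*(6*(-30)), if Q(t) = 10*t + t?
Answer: -134640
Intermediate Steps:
Q(t) = 11*t
(-34*Q(-2))*(6*(-30)) = (-374*(-2))*(6*(-30)) = -34*(-22)*(-180) = 748*(-180) = -134640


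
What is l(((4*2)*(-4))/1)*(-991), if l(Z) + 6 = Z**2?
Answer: -1008838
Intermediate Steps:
l(Z) = -6 + Z**2
l(((4*2)*(-4))/1)*(-991) = (-6 + (((4*2)*(-4))/1)**2)*(-991) = (-6 + ((8*(-4))*1)**2)*(-991) = (-6 + (-32*1)**2)*(-991) = (-6 + (-32)**2)*(-991) = (-6 + 1024)*(-991) = 1018*(-991) = -1008838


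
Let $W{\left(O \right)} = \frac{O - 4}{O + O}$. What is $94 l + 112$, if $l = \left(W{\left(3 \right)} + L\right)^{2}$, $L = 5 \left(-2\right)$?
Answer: $\frac{176903}{18} \approx 9827.9$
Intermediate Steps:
$L = -10$
$W{\left(O \right)} = \frac{-4 + O}{2 O}$
$l = \frac{3721}{36}$ ($l = \left(\frac{-4 + 3}{2 \cdot 3} - 10\right)^{2} = \left(\frac{1}{2} \cdot \frac{1}{3} \left(-1\right) - 10\right)^{2} = \left(- \frac{1}{6} - 10\right)^{2} = \left(- \frac{61}{6}\right)^{2} = \frac{3721}{36} \approx 103.36$)
$94 l + 112 = 94 \cdot \frac{3721}{36} + 112 = \frac{174887}{18} + 112 = \frac{176903}{18}$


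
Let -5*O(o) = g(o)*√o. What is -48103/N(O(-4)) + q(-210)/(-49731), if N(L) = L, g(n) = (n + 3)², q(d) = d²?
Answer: -14700/16577 - 240515*I/2 ≈ -0.88677 - 1.2026e+5*I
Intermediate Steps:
g(n) = (3 + n)²
O(o) = -√o*(3 + o)²/5 (O(o) = -(3 + o)²*√o/5 = -√o*(3 + o)²/5)
-48103/N(O(-4)) + q(-210)/(-49731) = -48103*5*I/(2*(3 - 4)²) + (-210)²/(-49731) = -48103*5*I/2 + 44100*(-1/49731) = -48103*5*I/2 - 14700/16577 = -240515*I/2 - 14700/16577 = -14700/16577 - 240515*I/2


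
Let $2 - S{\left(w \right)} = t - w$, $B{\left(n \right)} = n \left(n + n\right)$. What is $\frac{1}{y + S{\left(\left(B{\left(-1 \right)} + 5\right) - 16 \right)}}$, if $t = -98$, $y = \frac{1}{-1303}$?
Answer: $\frac{1303}{118572} \approx 0.010989$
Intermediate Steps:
$B{\left(n \right)} = 2 n^{2}$ ($B{\left(n \right)} = n 2 n = 2 n^{2}$)
$y = - \frac{1}{1303} \approx -0.00076746$
$S{\left(w \right)} = 100 + w$ ($S{\left(w \right)} = 2 - \left(-98 - w\right) = 2 + \left(98 + w\right) = 100 + w$)
$\frac{1}{y + S{\left(\left(B{\left(-1 \right)} + 5\right) - 16 \right)}} = \frac{1}{- \frac{1}{1303} + \left(100 - \left(11 - 2\right)\right)} = \frac{1}{- \frac{1}{1303} + \left(100 + \left(\left(2 \cdot 1 + 5\right) - 16\right)\right)} = \frac{1}{- \frac{1}{1303} + \left(100 + \left(\left(2 + 5\right) - 16\right)\right)} = \frac{1}{- \frac{1}{1303} + \left(100 + \left(7 - 16\right)\right)} = \frac{1}{- \frac{1}{1303} + \left(100 - 9\right)} = \frac{1}{- \frac{1}{1303} + 91} = \frac{1}{\frac{118572}{1303}} = \frac{1303}{118572}$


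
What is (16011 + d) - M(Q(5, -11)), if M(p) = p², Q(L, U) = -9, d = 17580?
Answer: 33510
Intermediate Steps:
(16011 + d) - M(Q(5, -11)) = (16011 + 17580) - 1*(-9)² = 33591 - 1*81 = 33591 - 81 = 33510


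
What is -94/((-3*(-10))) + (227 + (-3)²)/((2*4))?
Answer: 791/30 ≈ 26.367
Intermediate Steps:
-94/((-3*(-10))) + (227 + (-3)²)/((2*4)) = -94/30 + (227 + 9)/8 = -94*1/30 + 236*(⅛) = -47/15 + 59/2 = 791/30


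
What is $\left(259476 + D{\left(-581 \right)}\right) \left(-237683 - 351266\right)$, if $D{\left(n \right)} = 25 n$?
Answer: $-144263646499$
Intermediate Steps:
$\left(259476 + D{\left(-581 \right)}\right) \left(-237683 - 351266\right) = \left(259476 + 25 \left(-581\right)\right) \left(-237683 - 351266\right) = \left(259476 - 14525\right) \left(-588949\right) = 244951 \left(-588949\right) = -144263646499$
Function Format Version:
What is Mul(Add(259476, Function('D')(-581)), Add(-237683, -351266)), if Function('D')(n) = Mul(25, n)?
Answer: -144263646499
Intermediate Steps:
Mul(Add(259476, Function('D')(-581)), Add(-237683, -351266)) = Mul(Add(259476, Mul(25, -581)), Add(-237683, -351266)) = Mul(Add(259476, -14525), -588949) = Mul(244951, -588949) = -144263646499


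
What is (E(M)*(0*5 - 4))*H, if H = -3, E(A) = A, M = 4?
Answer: 48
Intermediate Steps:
(E(M)*(0*5 - 4))*H = (4*(0*5 - 4))*(-3) = (4*(0 - 4))*(-3) = (4*(-4))*(-3) = -16*(-3) = 48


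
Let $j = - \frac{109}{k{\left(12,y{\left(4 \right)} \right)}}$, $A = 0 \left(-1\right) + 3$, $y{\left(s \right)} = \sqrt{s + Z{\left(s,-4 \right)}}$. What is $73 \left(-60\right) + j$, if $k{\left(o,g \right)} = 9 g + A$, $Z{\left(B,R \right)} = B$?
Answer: $- \frac{932831}{213} - \frac{218 \sqrt{2}}{71} \approx -4383.8$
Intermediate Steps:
$y{\left(s \right)} = \sqrt{2} \sqrt{s}$ ($y{\left(s \right)} = \sqrt{s + s} = \sqrt{2 s} = \sqrt{2} \sqrt{s}$)
$A = 3$ ($A = 0 + 3 = 3$)
$k{\left(o,g \right)} = 3 + 9 g$ ($k{\left(o,g \right)} = 9 g + 3 = 3 + 9 g$)
$j = - \frac{109}{3 + 18 \sqrt{2}}$ ($j = - \frac{109}{3 + 9 \sqrt{2} \sqrt{4}} = - \frac{109}{3 + 9 \sqrt{2} \cdot 2} = - \frac{109}{3 + 9 \cdot 2 \sqrt{2}} = - \frac{109}{3 + 18 \sqrt{2}} \approx -3.8305$)
$73 \left(-60\right) + j = 73 \left(-60\right) + \left(\frac{109}{213} - \frac{218 \sqrt{2}}{71}\right) = -4380 + \left(\frac{109}{213} - \frac{218 \sqrt{2}}{71}\right) = - \frac{932831}{213} - \frac{218 \sqrt{2}}{71}$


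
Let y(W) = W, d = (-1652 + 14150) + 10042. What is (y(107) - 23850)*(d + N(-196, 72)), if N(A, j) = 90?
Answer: -537304090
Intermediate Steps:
d = 22540 (d = 12498 + 10042 = 22540)
(y(107) - 23850)*(d + N(-196, 72)) = (107 - 23850)*(22540 + 90) = -23743*22630 = -537304090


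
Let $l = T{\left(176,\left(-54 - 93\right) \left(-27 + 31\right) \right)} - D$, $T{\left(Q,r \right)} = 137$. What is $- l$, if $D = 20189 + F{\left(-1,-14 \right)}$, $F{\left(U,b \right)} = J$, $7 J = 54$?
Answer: $\frac{140418}{7} \approx 20060.0$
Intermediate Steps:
$J = \frac{54}{7}$ ($J = \frac{1}{7} \cdot 54 = \frac{54}{7} \approx 7.7143$)
$F{\left(U,b \right)} = \frac{54}{7}$
$D = \frac{141377}{7}$ ($D = 20189 + \frac{54}{7} = \frac{141377}{7} \approx 20197.0$)
$l = - \frac{140418}{7}$ ($l = 137 - \frac{141377}{7} = - \frac{140418}{7} \approx -20060.0$)
$- l = \left(-1\right) \left(- \frac{140418}{7}\right) = \frac{140418}{7}$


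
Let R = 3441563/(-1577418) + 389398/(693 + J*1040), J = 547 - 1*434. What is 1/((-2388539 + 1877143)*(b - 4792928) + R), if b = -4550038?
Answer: 186471314034/890951629392854675209669 ≈ 2.0929e-13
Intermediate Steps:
J = 113 (J = 547 - 434 = 113)
R = 207405927445/186471314034 (R = 3441563/(-1577418) + 389398/(693 + 113*1040) = 3441563*(-1/1577418) + 389398/(693 + 117520) = -3441563/1577418 + 389398/118213 = 207405927445/186471314034 ≈ 1.1123)
1/((-2388539 + 1877143)*(b - 4792928) + R) = 1/((-2388539 + 1877143)*(-4550038 - 4792928) + 207405927445/186471314034) = 1/(-511396*(-9342966) + 207405927445/186471314034) = 1/(4777955440536 + 207405927445/186471314034) = 1/(890951629392854675209669/186471314034) = 186471314034/890951629392854675209669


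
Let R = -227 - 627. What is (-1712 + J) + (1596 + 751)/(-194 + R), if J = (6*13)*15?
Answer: -570363/1048 ≈ -544.24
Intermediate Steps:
R = -854
J = 1170 (J = 78*15 = 1170)
(-1712 + J) + (1596 + 751)/(-194 + R) = (-1712 + 1170) + (1596 + 751)/(-194 - 854) = -542 + 2347/(-1048) = -542 + 2347*(-1/1048) = -542 - 2347/1048 = -570363/1048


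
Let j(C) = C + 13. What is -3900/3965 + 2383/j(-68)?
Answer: -148663/3355 ≈ -44.311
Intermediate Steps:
j(C) = 13 + C
-3900/3965 + 2383/j(-68) = -3900/3965 + 2383/(13 - 68) = -3900*1/3965 + 2383/(-55) = -60/61 + 2383*(-1/55) = -60/61 - 2383/55 = -148663/3355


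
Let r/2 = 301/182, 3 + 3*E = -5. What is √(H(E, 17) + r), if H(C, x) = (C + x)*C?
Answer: I*√53105/39 ≈ 5.9089*I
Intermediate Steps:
E = -8/3 (E = -1 + (⅓)*(-5) = -1 - 5/3 = -8/3 ≈ -2.6667)
H(C, x) = C*(C + x)
r = 43/13 (r = 2*(301/182) = 2*(301*(1/182)) = 2*(43/26) = 43/13 ≈ 3.3077)
√(H(E, 17) + r) = √(-8*(-8/3 + 17)/3 + 43/13) = √(-8/3*43/3 + 43/13) = √(-344/9 + 43/13) = √(-4085/117) = I*√53105/39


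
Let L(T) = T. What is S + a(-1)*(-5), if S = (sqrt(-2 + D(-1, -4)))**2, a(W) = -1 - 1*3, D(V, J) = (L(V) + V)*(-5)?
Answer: 28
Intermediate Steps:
D(V, J) = -10*V (D(V, J) = (V + V)*(-5) = (2*V)*(-5) = -10*V)
a(W) = -4 (a(W) = -1 - 3 = -4)
S = 8 (S = (sqrt(-2 - 10*(-1)))**2 = (sqrt(-2 + 10))**2 = (sqrt(8))**2 = (2*sqrt(2))**2 = 8)
S + a(-1)*(-5) = 8 - 4*(-5) = 8 + 20 = 28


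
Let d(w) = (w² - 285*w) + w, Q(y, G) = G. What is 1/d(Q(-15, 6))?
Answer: -1/1668 ≈ -0.00059952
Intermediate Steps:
d(w) = w² - 284*w
1/d(Q(-15, 6)) = 1/(6*(-284 + 6)) = 1/(6*(-278)) = 1/(-1668) = -1/1668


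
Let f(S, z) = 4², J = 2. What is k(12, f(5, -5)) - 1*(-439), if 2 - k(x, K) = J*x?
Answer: 417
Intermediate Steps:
f(S, z) = 16
k(x, K) = 2 - 2*x
k(12, f(5, -5)) - 1*(-439) = (2 - 2*12) - 1*(-439) = (2 - 24) + 439 = -22 + 439 = 417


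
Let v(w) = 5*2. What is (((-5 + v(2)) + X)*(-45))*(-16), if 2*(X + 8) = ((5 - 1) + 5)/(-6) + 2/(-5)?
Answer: -2844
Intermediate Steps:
v(w) = 10
X = -179/20 (X = -8 + (((5 - 1) + 5)/(-6) + 2/(-5))/2 = -8 + ((4 + 5)*(-⅙) + 2*(-⅕))/2 = -8 + (9*(-⅙) - ⅖)/2 = -8 + (-3/2 - ⅖)/2 = -8 + (½)*(-19/10) = -8 - 19/20 = -179/20 ≈ -8.9500)
(((-5 + v(2)) + X)*(-45))*(-16) = (((-5 + 10) - 179/20)*(-45))*(-16) = ((5 - 179/20)*(-45))*(-16) = -79/20*(-45)*(-16) = (711/4)*(-16) = -2844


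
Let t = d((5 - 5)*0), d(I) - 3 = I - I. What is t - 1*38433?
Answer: -38430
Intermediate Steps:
d(I) = 3 (d(I) = 3 + (I - I) = 3 + 0 = 3)
t = 3
t - 1*38433 = 3 - 1*38433 = 3 - 38433 = -38430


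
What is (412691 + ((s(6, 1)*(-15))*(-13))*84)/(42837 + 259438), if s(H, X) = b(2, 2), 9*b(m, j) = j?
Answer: 416331/302275 ≈ 1.3773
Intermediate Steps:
b(m, j) = j/9
s(H, X) = 2/9 (s(H, X) = (⅑)*2 = 2/9)
(412691 + ((s(6, 1)*(-15))*(-13))*84)/(42837 + 259438) = (412691 + (((2/9)*(-15))*(-13))*84)/(42837 + 259438) = (412691 - 10/3*(-13)*84)/302275 = (412691 + (130/3)*84)*(1/302275) = (412691 + 3640)*(1/302275) = 416331*(1/302275) = 416331/302275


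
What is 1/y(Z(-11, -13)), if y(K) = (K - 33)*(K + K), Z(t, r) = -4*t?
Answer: 1/968 ≈ 0.0010331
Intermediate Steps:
y(K) = 2*K*(-33 + K) (y(K) = (-33 + K)*(2*K) = 2*K*(-33 + K))
1/y(Z(-11, -13)) = 1/(2*(-4*(-11))*(-33 - 4*(-11))) = 1/(2*44*(-33 + 44)) = 1/(2*44*11) = 1/968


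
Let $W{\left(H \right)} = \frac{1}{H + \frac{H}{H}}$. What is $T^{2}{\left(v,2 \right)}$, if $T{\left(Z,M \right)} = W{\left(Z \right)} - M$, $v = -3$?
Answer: $\frac{25}{4} \approx 6.25$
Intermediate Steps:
$W{\left(H \right)} = \frac{1}{1 + H}$ ($W{\left(H \right)} = \frac{1}{H + 1} = \frac{1}{1 + H}$)
$T{\left(Z,M \right)} = \frac{1}{1 + Z} - M$
$T^{2}{\left(v,2 \right)} = \left(\frac{1 - 2 \left(1 - 3\right)}{1 - 3}\right)^{2} = \left(\frac{1 - 2 \left(-2\right)}{-2}\right)^{2} = \left(- \frac{1 + 4}{2}\right)^{2} = \left(\left(- \frac{1}{2}\right) 5\right)^{2} = \left(- \frac{5}{2}\right)^{2} = \frac{25}{4}$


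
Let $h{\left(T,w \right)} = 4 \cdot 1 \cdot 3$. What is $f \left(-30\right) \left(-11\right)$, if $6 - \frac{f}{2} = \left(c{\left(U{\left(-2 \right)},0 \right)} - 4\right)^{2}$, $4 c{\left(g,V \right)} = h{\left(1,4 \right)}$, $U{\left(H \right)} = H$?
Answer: $3300$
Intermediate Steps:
$h{\left(T,w \right)} = 12$ ($h{\left(T,w \right)} = 4 \cdot 3 = 12$)
$c{\left(g,V \right)} = 3$ ($c{\left(g,V \right)} = \frac{1}{4} \cdot 12 = 3$)
$f = 10$ ($f = 12 - 2 \left(3 - 4\right)^{2} = 12 - 2 \left(-1\right)^{2} = 12 - 2 = 10$)
$f \left(-30\right) \left(-11\right) = 10 \left(-30\right) \left(-11\right) = \left(-300\right) \left(-11\right) = 3300$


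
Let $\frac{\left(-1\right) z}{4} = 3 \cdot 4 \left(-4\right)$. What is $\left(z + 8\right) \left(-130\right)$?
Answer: $-26000$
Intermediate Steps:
$z = 192$ ($z = - 4 \cdot 3 \cdot 4 \left(-4\right) = - 4 \cdot 12 \left(-4\right) = \left(-4\right) \left(-48\right) = 192$)
$\left(z + 8\right) \left(-130\right) = \left(192 + 8\right) \left(-130\right) = 200 \left(-130\right) = -26000$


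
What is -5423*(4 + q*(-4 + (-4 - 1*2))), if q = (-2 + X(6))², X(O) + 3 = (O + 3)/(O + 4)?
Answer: 8899143/10 ≈ 8.8991e+5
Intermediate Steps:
X(O) = -3 + (3 + O)/(4 + O) (X(O) = -3 + (O + 3)/(O + 4) = -3 + (3 + O)/(4 + O))
q = 1681/100 (q = (-2 + (-9 - 2*6)/(4 + 6))² = (-2 + (-9 - 12)/10)² = (-2 + (⅒)*(-21))² = (-2 - 21/10)² = (-41/10)² = 1681/100 ≈ 16.810)
-5423*(4 + q*(-4 + (-4 - 1*2))) = -5423*(4 + 1681*(-4 + (-4 - 1*2))/100) = -5423*(4 + 1681*(-4 + (-4 - 2))/100) = -5423*(4 + 1681*(-4 - 6)/100) = -5423*(4 + (1681/100)*(-10)) = -5423*(4 - 1681/10) = -5423*(-1641/10) = 8899143/10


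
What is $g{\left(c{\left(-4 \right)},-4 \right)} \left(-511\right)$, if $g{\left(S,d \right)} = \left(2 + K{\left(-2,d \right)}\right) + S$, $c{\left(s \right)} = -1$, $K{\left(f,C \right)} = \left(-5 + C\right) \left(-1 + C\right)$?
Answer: $-23506$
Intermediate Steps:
$K{\left(f,C \right)} = \left(-1 + C\right) \left(-5 + C\right)$
$g{\left(S,d \right)} = 7 + S + d^{2} - 6 d$ ($g{\left(S,d \right)} = \left(2 + \left(5 + d^{2} - 6 d\right)\right) + S = \left(7 + d^{2} - 6 d\right) + S = 7 + S + d^{2} - 6 d$)
$g{\left(c{\left(-4 \right)},-4 \right)} \left(-511\right) = \left(7 - 1 + \left(-4\right)^{2} - -24\right) \left(-511\right) = \left(7 - 1 + 16 + 24\right) \left(-511\right) = 46 \left(-511\right) = -23506$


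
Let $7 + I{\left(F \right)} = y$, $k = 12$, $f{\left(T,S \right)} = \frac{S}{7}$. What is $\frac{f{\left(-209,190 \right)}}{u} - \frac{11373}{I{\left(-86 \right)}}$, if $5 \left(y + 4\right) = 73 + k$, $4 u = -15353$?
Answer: $- \frac{407424081}{214942} \approx -1895.5$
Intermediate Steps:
$f{\left(T,S \right)} = \frac{S}{7}$ ($f{\left(T,S \right)} = S \frac{1}{7} = \frac{S}{7}$)
$u = - \frac{15353}{4}$ ($u = \frac{1}{4} \left(-15353\right) = - \frac{15353}{4} \approx -3838.3$)
$y = 13$ ($y = -4 + \frac{73 + 12}{5} = -4 + \frac{1}{5} \cdot 85 = -4 + 17 = 13$)
$I{\left(F \right)} = 6$ ($I{\left(F \right)} = -7 + 13 = 6$)
$\frac{f{\left(-209,190 \right)}}{u} - \frac{11373}{I{\left(-86 \right)}} = \frac{\frac{1}{7} \cdot 190}{- \frac{15353}{4}} - \frac{11373}{6} = \frac{190}{7} \left(- \frac{4}{15353}\right) - \frac{3791}{2} = - \frac{760}{107471} - \frac{3791}{2} = - \frac{407424081}{214942}$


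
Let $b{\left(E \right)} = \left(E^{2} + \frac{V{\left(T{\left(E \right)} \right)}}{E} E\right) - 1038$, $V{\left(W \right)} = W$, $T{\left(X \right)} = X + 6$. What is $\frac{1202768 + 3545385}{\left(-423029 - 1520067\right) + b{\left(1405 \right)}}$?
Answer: $\frac{4748153}{31302} \approx 151.69$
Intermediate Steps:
$T{\left(X \right)} = 6 + X$
$b{\left(E \right)} = -1032 + E + E^{2}$ ($b{\left(E \right)} = \left(E^{2} + \frac{6 + E}{E} E\right) - 1038 = \left(E^{2} + \left(6 + E\right)\right) - 1038 = \left(6 + E + E^{2}\right) - 1038 = -1032 + E + E^{2}$)
$\frac{1202768 + 3545385}{\left(-423029 - 1520067\right) + b{\left(1405 \right)}} = \frac{1202768 + 3545385}{\left(-423029 - 1520067\right) + \left(-1032 + 1405 + 1405^{2}\right)} = \frac{4748153}{\left(-423029 - 1520067\right) + \left(-1032 + 1405 + 1974025\right)} = \frac{4748153}{-1943096 + 1974398} = \frac{4748153}{31302}$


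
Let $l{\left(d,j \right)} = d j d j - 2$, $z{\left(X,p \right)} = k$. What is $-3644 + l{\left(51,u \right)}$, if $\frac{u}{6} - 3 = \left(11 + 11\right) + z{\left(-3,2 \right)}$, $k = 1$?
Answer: $63294290$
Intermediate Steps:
$z{\left(X,p \right)} = 1$
$u = 156$ ($u = 18 + 6 \left(\left(11 + 11\right) + 1\right) = 18 + 6 \left(22 + 1\right) = 18 + 6 \cdot 23 = 18 + 138 = 156$)
$l{\left(d,j \right)} = -2 + d^{2} j^{2}$ ($l{\left(d,j \right)} = j d^{2} j - 2 = d^{2} j^{2} - 2 = -2 + d^{2} j^{2}$)
$-3644 + l{\left(51,u \right)} = -3644 - \left(2 - 51^{2} \cdot 156^{2}\right) = -3644 + \left(-2 + 2601 \cdot 24336\right) = -3644 + \left(-2 + 63297936\right) = -3644 + 63297934 = 63294290$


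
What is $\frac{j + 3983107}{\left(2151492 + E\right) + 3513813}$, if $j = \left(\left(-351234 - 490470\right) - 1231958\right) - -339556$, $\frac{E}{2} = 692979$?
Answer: $\frac{749667}{2350421} \approx 0.31895$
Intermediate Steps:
$E = 1385958$ ($E = 2 \cdot 692979 = 1385958$)
$j = -1734106$ ($j = \left(\left(-351234 - 490470\right) - 1231958\right) + 339556 = \left(-841704 - 1231958\right) + 339556 = -2073662 + 339556 = -1734106$)
$\frac{j + 3983107}{\left(2151492 + E\right) + 3513813} = \frac{-1734106 + 3983107}{\left(2151492 + 1385958\right) + 3513813} = \frac{2249001}{3537450 + 3513813} = \frac{2249001}{7051263} = 2249001 \cdot \frac{1}{7051263} = \frac{749667}{2350421}$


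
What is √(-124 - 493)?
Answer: I*√617 ≈ 24.839*I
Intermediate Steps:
√(-124 - 493) = √(-617) = I*√617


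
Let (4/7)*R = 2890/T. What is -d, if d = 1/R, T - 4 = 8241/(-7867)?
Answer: -46454/79574705 ≈ -0.00058378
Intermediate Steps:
T = 23227/7867 (T = 4 + 8241/(-7867) = 4 + 8241*(-1/7867) = 4 - 8241/7867 = 23227/7867 ≈ 2.9525)
R = 79574705/46454 (R = 7*(2890/(23227/7867))/4 = 7*(2890*(7867/23227))/4 = (7/4)*(22735630/23227) = 79574705/46454 ≈ 1713.0)
d = 46454/79574705 (d = 1/(79574705/46454) = 46454/79574705 ≈ 0.00058378)
-d = -1*46454/79574705 = -46454/79574705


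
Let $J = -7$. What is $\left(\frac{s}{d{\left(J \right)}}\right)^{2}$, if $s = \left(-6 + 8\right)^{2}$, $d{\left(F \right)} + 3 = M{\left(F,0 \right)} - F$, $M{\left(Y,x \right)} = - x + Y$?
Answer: $\frac{16}{9} \approx 1.7778$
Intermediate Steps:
$M{\left(Y,x \right)} = Y - x$
$d{\left(F \right)} = -3$ ($d{\left(F \right)} = -3 + \left(\left(F - 0\right) - F\right) = -3 + \left(\left(F + 0\right) - F\right) = -3 + \left(F - F\right) = -3 + 0 = -3$)
$s = 4$ ($s = 2^{2} = 4$)
$\left(\frac{s}{d{\left(J \right)}}\right)^{2} = \left(\frac{4}{-3}\right)^{2} = \left(4 \left(- \frac{1}{3}\right)\right)^{2} = \left(- \frac{4}{3}\right)^{2} = \frac{16}{9}$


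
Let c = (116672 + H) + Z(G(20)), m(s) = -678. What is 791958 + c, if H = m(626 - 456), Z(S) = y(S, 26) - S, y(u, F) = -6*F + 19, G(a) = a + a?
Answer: 907775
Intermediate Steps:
G(a) = 2*a
y(u, F) = 19 - 6*F
Z(S) = -137 - S (Z(S) = (19 - 6*26) - S = (19 - 156) - S = -137 - S)
H = -678
c = 115817 (c = (116672 - 678) + (-137 - 2*20) = 115994 + (-137 - 1*40) = 115994 + (-137 - 40) = 115994 - 177 = 115817)
791958 + c = 791958 + 115817 = 907775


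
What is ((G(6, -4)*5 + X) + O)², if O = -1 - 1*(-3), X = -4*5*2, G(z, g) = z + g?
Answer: 784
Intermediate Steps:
G(z, g) = g + z
X = -40 (X = -20*2 = -40)
O = 2 (O = -1 + 3 = 2)
((G(6, -4)*5 + X) + O)² = (((-4 + 6)*5 - 40) + 2)² = ((2*5 - 40) + 2)² = ((10 - 40) + 2)² = (-30 + 2)² = (-28)² = 784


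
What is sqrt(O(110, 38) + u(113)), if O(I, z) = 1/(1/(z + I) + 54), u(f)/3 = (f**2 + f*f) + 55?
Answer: sqrt(4905261697135)/7993 ≈ 277.09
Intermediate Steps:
u(f) = 165 + 6*f**2 (u(f) = 3*((f**2 + f*f) + 55) = 3*((f**2 + f**2) + 55) = 3*(2*f**2 + 55) = 3*(55 + 2*f**2) = 165 + 6*f**2)
O(I, z) = 1/(54 + 1/(I + z)) (O(I, z) = 1/(1/(I + z) + 54) = 1/(54 + 1/(I + z)))
sqrt(O(110, 38) + u(113)) = sqrt((110 + 38)/(1 + 54*110 + 54*38) + (165 + 6*113**2)) = sqrt(148/(1 + 5940 + 2052) + (165 + 6*12769)) = sqrt(148/7993 + (165 + 76614)) = sqrt((1/7993)*148 + 76779) = sqrt(148/7993 + 76779) = sqrt(613694695/7993) = sqrt(4905261697135)/7993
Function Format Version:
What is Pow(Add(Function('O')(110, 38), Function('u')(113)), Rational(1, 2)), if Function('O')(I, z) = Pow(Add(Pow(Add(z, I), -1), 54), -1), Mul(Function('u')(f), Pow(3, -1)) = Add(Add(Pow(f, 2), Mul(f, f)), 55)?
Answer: Mul(Rational(1, 7993), Pow(4905261697135, Rational(1, 2))) ≈ 277.09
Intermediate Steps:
Function('u')(f) = Add(165, Mul(6, Pow(f, 2))) (Function('u')(f) = Mul(3, Add(Add(Pow(f, 2), Mul(f, f)), 55)) = Mul(3, Add(Add(Pow(f, 2), Pow(f, 2)), 55)) = Mul(3, Add(Mul(2, Pow(f, 2)), 55)) = Mul(3, Add(55, Mul(2, Pow(f, 2)))) = Add(165, Mul(6, Pow(f, 2))))
Function('O')(I, z) = Pow(Add(54, Pow(Add(I, z), -1)), -1) (Function('O')(I, z) = Pow(Add(Pow(Add(I, z), -1), 54), -1) = Pow(Add(54, Pow(Add(I, z), -1)), -1))
Pow(Add(Function('O')(110, 38), Function('u')(113)), Rational(1, 2)) = Pow(Add(Mul(Pow(Add(1, Mul(54, 110), Mul(54, 38)), -1), Add(110, 38)), Add(165, Mul(6, Pow(113, 2)))), Rational(1, 2)) = Pow(Add(Mul(Pow(Add(1, 5940, 2052), -1), 148), Add(165, Mul(6, 12769))), Rational(1, 2)) = Pow(Add(Mul(Pow(7993, -1), 148), Add(165, 76614)), Rational(1, 2)) = Pow(Add(Mul(Rational(1, 7993), 148), 76779), Rational(1, 2)) = Pow(Add(Rational(148, 7993), 76779), Rational(1, 2)) = Pow(Rational(613694695, 7993), Rational(1, 2)) = Mul(Rational(1, 7993), Pow(4905261697135, Rational(1, 2)))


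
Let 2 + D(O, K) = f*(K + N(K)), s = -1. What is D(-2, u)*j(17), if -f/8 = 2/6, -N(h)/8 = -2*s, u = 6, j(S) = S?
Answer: 1258/3 ≈ 419.33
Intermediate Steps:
N(h) = -16 (N(h) = -(-16)*(-1) = -8*2 = -16)
f = -8/3 (f = -16/6 = -8*⅓ = -8/3 ≈ -2.6667)
D(O, K) = 122/3 - 8*K/3 (D(O, K) = -2 - 8*(K - 16)/3 = -2 - 8*(-16 + K)/3 = -2 + (128/3 - 8*K/3) = 122/3 - 8*K/3)
D(-2, u)*j(17) = (122/3 - 8/3*6)*17 = (122/3 - 16)*17 = (74/3)*17 = 1258/3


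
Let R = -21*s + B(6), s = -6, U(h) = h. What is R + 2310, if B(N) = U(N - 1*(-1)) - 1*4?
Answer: 2439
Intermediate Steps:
B(N) = -3 + N (B(N) = (N - 1*(-1)) - 1*4 = (N + 1) - 4 = (1 + N) - 4 = -3 + N)
R = 129 (R = -21*(-6) + (-3 + 6) = 126 + 3 = 129)
R + 2310 = 129 + 2310 = 2439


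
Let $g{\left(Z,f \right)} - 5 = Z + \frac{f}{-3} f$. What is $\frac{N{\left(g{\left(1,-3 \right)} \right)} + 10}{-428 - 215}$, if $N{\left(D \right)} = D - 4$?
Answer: $- \frac{9}{643} \approx -0.013997$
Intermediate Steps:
$g{\left(Z,f \right)} = 5 + Z - \frac{f^{2}}{3}$ ($g{\left(Z,f \right)} = 5 + \left(Z + \frac{f}{-3} f\right) = 5 + \left(Z + f \left(- \frac{1}{3}\right) f\right) = 5 + \left(Z + - \frac{f}{3} f\right) = 5 + \left(Z - \frac{f^{2}}{3}\right) = 5 + Z - \frac{f^{2}}{3}$)
$N{\left(D \right)} = -4 + D$ ($N{\left(D \right)} = D - 4 = -4 + D$)
$\frac{N{\left(g{\left(1,-3 \right)} \right)} + 10}{-428 - 215} = \frac{\left(-4 + \left(5 + 1 - \frac{\left(-3\right)^{2}}{3}\right)\right) + 10}{-428 - 215} = \frac{\left(-4 + \left(5 + 1 - 3\right)\right) + 10}{-643} = \left(\left(-4 + \left(5 + 1 - 3\right)\right) + 10\right) \left(- \frac{1}{643}\right) = \left(\left(-4 + 3\right) + 10\right) \left(- \frac{1}{643}\right) = \left(-1 + 10\right) \left(- \frac{1}{643}\right) = 9 \left(- \frac{1}{643}\right) = - \frac{9}{643}$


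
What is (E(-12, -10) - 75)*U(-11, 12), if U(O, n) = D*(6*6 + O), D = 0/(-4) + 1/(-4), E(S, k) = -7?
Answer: 1025/2 ≈ 512.50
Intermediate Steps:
D = -1/4 (D = 0*(-1/4) + 1*(-1/4) = 0 - 1/4 = -1/4 ≈ -0.25000)
U(O, n) = -9 - O/4 (U(O, n) = -(6*6 + O)/4 = -(36 + O)/4 = -9 - O/4)
(E(-12, -10) - 75)*U(-11, 12) = (-7 - 75)*(-9 - 1/4*(-11)) = -82*(-9 + 11/4) = -82*(-25/4) = 1025/2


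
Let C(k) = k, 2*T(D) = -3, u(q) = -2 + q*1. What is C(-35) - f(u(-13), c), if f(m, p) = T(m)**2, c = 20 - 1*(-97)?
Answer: -149/4 ≈ -37.250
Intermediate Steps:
u(q) = -2 + q
c = 117 (c = 20 + 97 = 117)
T(D) = -3/2 (T(D) = (1/2)*(-3) = -3/2)
f(m, p) = 9/4 (f(m, p) = (-3/2)**2 = 9/4)
C(-35) - f(u(-13), c) = -35 - 1*9/4 = -35 - 9/4 = -149/4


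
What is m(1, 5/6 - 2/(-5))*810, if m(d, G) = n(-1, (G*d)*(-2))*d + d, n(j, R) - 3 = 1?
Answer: 4050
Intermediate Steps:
n(j, R) = 4 (n(j, R) = 3 + 1 = 4)
m(d, G) = 5*d (m(d, G) = 4*d + d = 5*d)
m(1, 5/6 - 2/(-5))*810 = (5*1)*810 = 5*810 = 4050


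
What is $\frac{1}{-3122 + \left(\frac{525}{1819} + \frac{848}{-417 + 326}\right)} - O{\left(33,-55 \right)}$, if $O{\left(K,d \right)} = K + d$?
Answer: $\frac{11401912521}{518276275} \approx 22.0$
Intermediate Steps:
$\frac{1}{-3122 + \left(\frac{525}{1819} + \frac{848}{-417 + 326}\right)} - O{\left(33,-55 \right)} = \frac{1}{-3122 + \left(\frac{525}{1819} + \frac{848}{-417 + 326}\right)} - \left(33 - 55\right) = \frac{1}{-3122 + \left(525 \cdot \frac{1}{1819} + \frac{848}{-91}\right)} - -22 = \frac{1}{-3122 + \left(\frac{525}{1819} + 848 \left(- \frac{1}{91}\right)\right)} + 22 = \frac{1}{-3122 + \left(\frac{525}{1819} - \frac{848}{91}\right)} + 22 = \frac{1}{-3122 - \frac{1494737}{165529}} + 22 = \frac{1}{- \frac{518276275}{165529}} + 22 = - \frac{165529}{518276275} + 22 = \frac{11401912521}{518276275}$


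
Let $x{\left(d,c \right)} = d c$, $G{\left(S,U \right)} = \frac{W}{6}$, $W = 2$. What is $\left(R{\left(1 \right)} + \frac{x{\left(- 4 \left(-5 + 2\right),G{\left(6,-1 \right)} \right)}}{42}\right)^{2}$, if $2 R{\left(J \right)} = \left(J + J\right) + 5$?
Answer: $\frac{22801}{1764} \approx 12.926$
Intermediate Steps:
$R{\left(J \right)} = \frac{5}{2} + J$ ($R{\left(J \right)} = \frac{\left(J + J\right) + 5}{2} = \frac{2 J + 5}{2} = \frac{5 + 2 J}{2} = \frac{5}{2} + J$)
$G{\left(S,U \right)} = \frac{1}{3}$ ($G{\left(S,U \right)} = \frac{2}{6} = 2 \cdot \frac{1}{6} = \frac{1}{3}$)
$x{\left(d,c \right)} = c d$
$\left(R{\left(1 \right)} + \frac{x{\left(- 4 \left(-5 + 2\right),G{\left(6,-1 \right)} \right)}}{42}\right)^{2} = \left(\left(\frac{5}{2} + 1\right) + \frac{\frac{1}{3} \left(- 4 \left(-5 + 2\right)\right)}{42}\right)^{2} = \left(\frac{7}{2} + \frac{\left(-4\right) \left(-3\right)}{3} \cdot \frac{1}{42}\right)^{2} = \left(\frac{7}{2} + \frac{1}{3} \cdot 12 \cdot \frac{1}{42}\right)^{2} = \left(\frac{7}{2} + 4 \cdot \frac{1}{42}\right)^{2} = \left(\frac{7}{2} + \frac{2}{21}\right)^{2} = \left(\frac{151}{42}\right)^{2} = \frac{22801}{1764}$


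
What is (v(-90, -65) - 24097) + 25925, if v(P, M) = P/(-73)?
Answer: 133534/73 ≈ 1829.2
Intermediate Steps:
v(P, M) = -P/73 (v(P, M) = P*(-1/73) = -P/73)
(v(-90, -65) - 24097) + 25925 = (-1/73*(-90) - 24097) + 25925 = (90/73 - 24097) + 25925 = -1758991/73 + 25925 = 133534/73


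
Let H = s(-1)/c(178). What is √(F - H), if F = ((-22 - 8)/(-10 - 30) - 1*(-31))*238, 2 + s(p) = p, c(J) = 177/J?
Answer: √105258714/118 ≈ 86.945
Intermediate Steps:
s(p) = -2 + p
H = -178/59 (H = (-2 - 1)/((177/178)) = -3/(177*(1/178)) = -3/177/178 = -3*178/177 = -178/59 ≈ -3.0169)
F = 15113/2 (F = (-30/(-40) + 31)*238 = (-30*(-1/40) + 31)*238 = (¾ + 31)*238 = (127/4)*238 = 15113/2 ≈ 7556.5)
√(F - H) = √(15113/2 - 1*(-178/59)) = √(15113/2 + 178/59) = √(892023/118) = √105258714/118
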